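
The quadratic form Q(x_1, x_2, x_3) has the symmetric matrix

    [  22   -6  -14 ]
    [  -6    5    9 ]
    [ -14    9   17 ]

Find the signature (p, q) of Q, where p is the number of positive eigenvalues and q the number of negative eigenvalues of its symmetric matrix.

(3, 0)

Congruent diagonalization of A (simultaneous row and column reduction) yields pivots 22, 37/11, 4/37.
Counting signs: 3 positive.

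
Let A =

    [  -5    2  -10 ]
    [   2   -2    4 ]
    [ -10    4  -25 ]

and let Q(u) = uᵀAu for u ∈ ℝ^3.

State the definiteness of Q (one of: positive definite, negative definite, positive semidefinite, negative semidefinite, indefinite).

Leading principal minors: Δ_1 = -5, Δ_2 = 6, Δ_3 = -30.
The signs alternate starting with Δ_1 < 0, so by Sylvester's criterion Q is negative definite.

negative definite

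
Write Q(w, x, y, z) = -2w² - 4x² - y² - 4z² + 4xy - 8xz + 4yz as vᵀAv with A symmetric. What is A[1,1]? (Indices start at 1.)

-2

The coefficient of w² in Q is -2, and that is exactly A[1,1].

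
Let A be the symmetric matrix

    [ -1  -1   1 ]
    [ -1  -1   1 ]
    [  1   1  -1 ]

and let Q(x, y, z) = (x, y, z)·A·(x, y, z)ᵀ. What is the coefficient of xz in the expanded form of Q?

The coefficient of xz is A[1,3] + A[3,1] = 2·1 = 2.

2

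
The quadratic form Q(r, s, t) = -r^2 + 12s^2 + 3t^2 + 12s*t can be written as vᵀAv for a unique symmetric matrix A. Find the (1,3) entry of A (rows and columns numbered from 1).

0

The coefficient of r·t in Q is 0. For a symmetric A this equals A[1,3] + A[3,1] = 2·A[1,3].
So A[1,3] = 0/2 = 0.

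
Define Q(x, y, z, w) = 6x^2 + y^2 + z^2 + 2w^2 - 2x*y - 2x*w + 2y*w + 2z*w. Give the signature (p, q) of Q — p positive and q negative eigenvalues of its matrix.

(3, 0)

The symmetric matrix is A = [[6, -1, 0, -1], [-1, 1, 0, 1], [0, 0, 1, 1], [-1, 1, 1, 2]].
Row-reducing A symmetrically gives the diagonal entries 6, 5/6, 1, 0.
That gives 3 positive, 1 zero pivots.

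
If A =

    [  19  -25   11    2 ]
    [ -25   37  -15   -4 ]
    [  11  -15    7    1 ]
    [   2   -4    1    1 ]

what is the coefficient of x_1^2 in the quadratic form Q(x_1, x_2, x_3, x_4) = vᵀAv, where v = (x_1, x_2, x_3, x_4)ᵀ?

The coefficient of x_1^2 is the diagonal entry A[1,1] = 19.

19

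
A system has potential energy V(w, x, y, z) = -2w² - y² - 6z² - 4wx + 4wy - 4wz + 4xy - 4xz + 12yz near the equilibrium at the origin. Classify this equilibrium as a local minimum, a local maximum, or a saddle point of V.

saddle point

The Hessian at the origin is H = [[-4, -4, 4, -4], [-4, 0, 4, -4], [4, 4, -2, 12], [-4, -4, 12, -12]].
Row-reducing H symmetrically gives the diagonal entries -4, 4, 2, -40.
Counting signs: 2 positive, 2 negative.
H is indefinite, so the origin is a saddle point.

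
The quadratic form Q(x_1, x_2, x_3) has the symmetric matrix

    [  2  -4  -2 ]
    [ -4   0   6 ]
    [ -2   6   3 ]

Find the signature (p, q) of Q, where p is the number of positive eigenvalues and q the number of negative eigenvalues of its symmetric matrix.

An LDLᵀ factorisation of A has diagonal entries 2, -8, 3/2.
Counting signs: 2 positive, 1 negative.

(2, 1)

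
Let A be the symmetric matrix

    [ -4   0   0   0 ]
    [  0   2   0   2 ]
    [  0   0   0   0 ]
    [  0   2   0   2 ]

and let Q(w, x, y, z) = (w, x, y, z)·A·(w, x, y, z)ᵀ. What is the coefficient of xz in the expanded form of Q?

The coefficient of xz is A[2,4] + A[4,2] = 2·2 = 4.

4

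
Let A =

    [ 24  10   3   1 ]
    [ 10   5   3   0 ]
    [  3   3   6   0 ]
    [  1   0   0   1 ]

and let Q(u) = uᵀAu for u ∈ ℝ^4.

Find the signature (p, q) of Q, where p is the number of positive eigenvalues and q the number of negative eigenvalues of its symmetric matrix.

Row-reducing A symmetrically gives the diagonal entries 24, 5/6, 39/20, 6/13.
That gives 4 positive pivots.

(4, 0)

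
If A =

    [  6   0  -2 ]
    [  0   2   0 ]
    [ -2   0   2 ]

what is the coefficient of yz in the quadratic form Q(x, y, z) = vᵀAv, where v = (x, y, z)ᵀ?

The coefficient of yz is A[2,3] + A[3,2] = 2·0 = 0.

0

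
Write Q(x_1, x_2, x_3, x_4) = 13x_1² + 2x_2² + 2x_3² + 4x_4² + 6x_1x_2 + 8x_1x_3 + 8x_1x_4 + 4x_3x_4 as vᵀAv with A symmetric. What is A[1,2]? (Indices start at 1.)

The coefficient of x_1·x_2 in Q is 6. For a symmetric A this equals A[1,2] + A[2,1] = 2·A[1,2].
So A[1,2] = 6/2 = 3.

3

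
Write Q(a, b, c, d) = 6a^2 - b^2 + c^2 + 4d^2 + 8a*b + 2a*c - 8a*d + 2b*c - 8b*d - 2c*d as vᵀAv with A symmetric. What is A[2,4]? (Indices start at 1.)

The coefficient of b·d in Q is -8. For a symmetric A this equals A[2,4] + A[4,2] = 2·A[2,4].
So A[2,4] = -8/2 = -4.

-4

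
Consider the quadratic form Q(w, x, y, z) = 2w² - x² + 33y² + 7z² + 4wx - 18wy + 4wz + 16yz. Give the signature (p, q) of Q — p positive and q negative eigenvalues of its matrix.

The associated matrix is A = [[2, 2, -9, 2], [2, -1, 0, 0], [-9, 0, 33, 8], [2, 0, 8, 7]].
An LDLᵀ factorisation of A has diagonal entries 2, -3, 39/2, 5/39.
Counting signs: 3 positive, 1 negative.

(3, 1)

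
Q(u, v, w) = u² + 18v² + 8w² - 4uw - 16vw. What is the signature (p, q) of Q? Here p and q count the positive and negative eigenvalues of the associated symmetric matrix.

(3, 0)

Write A = [[1, 0, -2], [0, 18, -8], [-2, -8, 8]].
Applying the same elementary operations to the rows and columns of A produces a congruent diagonal matrix with entries 1, 18, 4/9.
Counting signs: 3 positive.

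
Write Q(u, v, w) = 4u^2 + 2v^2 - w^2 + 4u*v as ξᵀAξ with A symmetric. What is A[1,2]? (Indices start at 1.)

The coefficient of u·v in Q is 4. For a symmetric A this equals A[1,2] + A[2,1] = 2·A[1,2].
So A[1,2] = 4/2 = 2.

2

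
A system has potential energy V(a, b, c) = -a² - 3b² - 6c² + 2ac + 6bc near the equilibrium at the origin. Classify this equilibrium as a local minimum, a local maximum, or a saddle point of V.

The Hessian at the origin is H = [[-2, 0, 2], [0, -6, 6], [2, 6, -12]].
An LDLᵀ factorisation of H has diagonal entries -2, -6, -4.
Counting signs: 3 negative.
H is negative definite, so the origin is a strict local maximum.

local maximum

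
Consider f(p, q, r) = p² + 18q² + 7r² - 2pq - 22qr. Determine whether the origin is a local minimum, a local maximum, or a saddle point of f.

saddle point

The Hessian at the origin is H = [[2, -2, 0], [-2, 36, -22], [0, -22, 14]].
Row-reducing H symmetrically gives the diagonal entries 2, 34, -4/17.
Counting signs: 2 positive, 1 negative.
H is indefinite, so the origin is a saddle point.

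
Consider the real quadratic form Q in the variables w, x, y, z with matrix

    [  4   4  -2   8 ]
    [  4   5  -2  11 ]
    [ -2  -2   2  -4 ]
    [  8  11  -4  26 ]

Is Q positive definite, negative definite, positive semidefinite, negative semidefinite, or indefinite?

positive definite

Leading principal minors: Δ_1 = 4, Δ_2 = 4, Δ_3 = 4, Δ_4 = 4.
All leading principal minors are positive, so by Sylvester's criterion Q is positive definite.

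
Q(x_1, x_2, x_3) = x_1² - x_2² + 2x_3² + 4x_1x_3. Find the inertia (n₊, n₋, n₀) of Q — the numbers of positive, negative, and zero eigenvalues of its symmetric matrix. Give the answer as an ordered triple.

(1, 2, 0)

The symmetric matrix is A = [[1, 0, 2], [0, -1, 0], [2, 0, 2]].
Symmetric row and column elimination reduces A to a congruent diagonal form with pivots 1, -1, -2.
So there are 1 positive, 2 negative pivots.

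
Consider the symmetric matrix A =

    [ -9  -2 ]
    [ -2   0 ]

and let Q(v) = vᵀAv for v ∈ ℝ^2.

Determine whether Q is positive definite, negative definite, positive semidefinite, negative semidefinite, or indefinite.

indefinite

For the 2×2 matrix [[-9, -2], [-2, 0]]: det = -9·0 − (-2)² = -4, trace = -9.
det < 0 so the eigenvalues have opposite signs; the form is indefinite.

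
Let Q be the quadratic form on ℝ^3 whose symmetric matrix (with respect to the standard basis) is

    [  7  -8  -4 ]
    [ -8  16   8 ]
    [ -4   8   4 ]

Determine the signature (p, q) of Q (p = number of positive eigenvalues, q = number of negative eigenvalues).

Applying the same elementary operations to the rows and columns of A produces a congruent diagonal matrix with entries 7, 48/7, 0.
Counting signs: 2 positive, 1 zero.

(2, 0)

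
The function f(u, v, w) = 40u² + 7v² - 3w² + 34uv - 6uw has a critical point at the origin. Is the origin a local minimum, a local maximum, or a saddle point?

The Hessian at the origin is H = [[80, 34, -6], [34, 14, 0], [-6, 0, -6]].
Applying the same elementary operations to the rows and columns of H produces a congruent diagonal matrix with entries 80, -9/20, 8.
That gives 2 positive, 1 negative pivots.
H is indefinite, so the origin is a saddle point.

saddle point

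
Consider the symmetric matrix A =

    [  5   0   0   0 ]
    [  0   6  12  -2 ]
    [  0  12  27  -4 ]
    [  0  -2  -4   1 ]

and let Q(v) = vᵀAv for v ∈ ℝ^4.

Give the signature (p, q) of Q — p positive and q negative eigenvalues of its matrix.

(4, 0)

Symmetric row and column elimination reduces A to a congruent diagonal form with pivots 5, 6, 3, 1/3.
That gives 4 positive pivots.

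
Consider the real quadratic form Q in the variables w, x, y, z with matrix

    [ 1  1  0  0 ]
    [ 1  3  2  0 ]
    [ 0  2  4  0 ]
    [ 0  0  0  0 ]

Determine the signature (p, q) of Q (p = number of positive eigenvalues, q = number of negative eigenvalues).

(3, 0)

Row-reducing A symmetrically gives the diagonal entries 1, 2, 2, 0.
So there are 3 positive, 1 zero pivots.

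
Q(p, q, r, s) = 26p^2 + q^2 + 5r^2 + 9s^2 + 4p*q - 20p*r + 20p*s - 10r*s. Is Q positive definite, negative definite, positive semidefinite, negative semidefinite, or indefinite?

positive definite

The associated matrix is A = [[26, 2, -10, 10], [2, 1, 0, 0], [-10, 0, 5, -5], [10, 0, -5, 9]].
Congruent diagonalization of A (simultaneous row and column reduction) yields pivots 26, 11/13, 5/11, 4.
Counting signs: 4 positive.
Hence Q is positive definite.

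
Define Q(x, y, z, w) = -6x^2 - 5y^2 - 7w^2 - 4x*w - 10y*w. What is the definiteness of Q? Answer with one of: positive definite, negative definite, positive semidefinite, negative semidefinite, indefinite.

The associated matrix is A = [[-6, 0, 0, -2], [0, -5, 0, -5], [0, 0, 0, 0], [-2, -5, 0, -7]].
Congruent diagonalization of A (simultaneous row and column reduction) yields pivots -6, -5, 0, -4/3.
Counting signs: 3 negative, 1 zero.
Hence Q is negative semidefinite.

negative semidefinite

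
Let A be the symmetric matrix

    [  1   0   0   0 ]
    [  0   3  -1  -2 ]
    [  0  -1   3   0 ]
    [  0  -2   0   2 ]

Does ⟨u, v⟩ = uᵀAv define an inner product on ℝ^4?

Leading principal minors: Δ_1 = 1, Δ_2 = 3, Δ_3 = 8, Δ_4 = 4.
All leading principal minors are positive, so by Sylvester's criterion Q is positive definite.
⟨·,·⟩ is an inner product exactly when A is positive definite.

yes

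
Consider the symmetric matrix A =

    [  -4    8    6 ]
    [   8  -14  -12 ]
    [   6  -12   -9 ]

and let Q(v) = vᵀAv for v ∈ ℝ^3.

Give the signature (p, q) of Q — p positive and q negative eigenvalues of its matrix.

Congruent diagonalization of A (simultaneous row and column reduction) yields pivots -4, 2, 0.
That gives 1 positive, 1 negative, 1 zero pivots.

(1, 1)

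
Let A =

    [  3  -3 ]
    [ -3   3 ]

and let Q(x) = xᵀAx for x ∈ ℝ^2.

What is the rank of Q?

Row-reducing A symmetrically gives the diagonal entries 3, 0.
That gives 1 positive, 1 zero pivots.
The rank is the number of nonzero pivots: 1.

1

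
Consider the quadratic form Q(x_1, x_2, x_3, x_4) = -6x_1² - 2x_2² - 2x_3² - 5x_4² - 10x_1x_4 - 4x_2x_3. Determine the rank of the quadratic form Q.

3

Write A = [[-6, 0, 0, -5], [0, -2, -2, 0], [0, -2, -2, 0], [-5, 0, 0, -5]].
Applying the same elementary operations to the rows and columns of A produces a congruent diagonal matrix with entries -6, -2, 0, -5/6.
So there are 3 negative, 1 zero pivots.
The rank is the number of nonzero pivots: 3.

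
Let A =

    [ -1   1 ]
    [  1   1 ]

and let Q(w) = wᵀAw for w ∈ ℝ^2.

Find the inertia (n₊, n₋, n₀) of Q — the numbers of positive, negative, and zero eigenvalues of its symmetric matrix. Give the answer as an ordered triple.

Symmetric row and column elimination reduces A to a congruent diagonal form with pivots -1, 2.
Counting signs: 1 positive, 1 negative.

(1, 1, 0)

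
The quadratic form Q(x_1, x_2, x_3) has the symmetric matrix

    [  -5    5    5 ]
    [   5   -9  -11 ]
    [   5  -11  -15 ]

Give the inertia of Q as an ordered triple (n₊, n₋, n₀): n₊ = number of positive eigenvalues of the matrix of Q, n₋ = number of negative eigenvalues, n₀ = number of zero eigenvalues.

Row-reducing A symmetrically gives the diagonal entries -5, -4, -1.
So there are 3 negative pivots.

(0, 3, 0)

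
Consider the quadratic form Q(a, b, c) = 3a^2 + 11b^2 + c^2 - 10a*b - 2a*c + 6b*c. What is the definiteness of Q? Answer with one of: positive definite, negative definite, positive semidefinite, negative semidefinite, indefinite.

positive semidefinite

Write A = [[3, -5, -1], [-5, 11, 3], [-1, 3, 1]].
Symmetric row and column elimination reduces A to a congruent diagonal form with pivots 3, 8/3, 0.
So there are 2 positive, 1 zero pivots.
Hence Q is positive semidefinite.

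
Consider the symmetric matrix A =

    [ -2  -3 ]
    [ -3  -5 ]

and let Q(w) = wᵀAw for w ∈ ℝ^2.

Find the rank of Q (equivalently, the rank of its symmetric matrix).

2

An LDLᵀ factorisation of A has diagonal entries -2, -1/2.
So there are 2 negative pivots.
The rank is the number of nonzero pivots: 2.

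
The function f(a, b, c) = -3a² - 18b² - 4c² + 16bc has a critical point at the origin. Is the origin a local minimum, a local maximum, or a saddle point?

local maximum

The Hessian at the origin is H = [[-6, 0, 0], [0, -36, 16], [0, 16, -8]].
Symmetric row and column elimination reduces H to a congruent diagonal form with pivots -6, -36, -8/9.
That gives 3 negative pivots.
H is negative definite, so the origin is a strict local maximum.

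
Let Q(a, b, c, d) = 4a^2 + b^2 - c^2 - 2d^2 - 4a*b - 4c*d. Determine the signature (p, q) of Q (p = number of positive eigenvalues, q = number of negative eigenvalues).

(2, 1)

The associated matrix is A = [[4, -2, 0, 0], [-2, 1, 0, 0], [0, 0, -1, -2], [0, 0, -2, -2]].
Symmetric row and column elimination reduces A to a congruent diagonal form with pivots 4, 0, -1, 2.
That gives 2 positive, 1 negative, 1 zero pivots.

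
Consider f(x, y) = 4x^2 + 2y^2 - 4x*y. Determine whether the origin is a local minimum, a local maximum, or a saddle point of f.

local minimum

The Hessian at the origin is H = [[8, -4], [-4, 4]].
det H = 8·4 − (-4)² = 16 > 0 and H[1,1] = 8 > 0, so H is positive definite.
Therefore the origin is a local minimum.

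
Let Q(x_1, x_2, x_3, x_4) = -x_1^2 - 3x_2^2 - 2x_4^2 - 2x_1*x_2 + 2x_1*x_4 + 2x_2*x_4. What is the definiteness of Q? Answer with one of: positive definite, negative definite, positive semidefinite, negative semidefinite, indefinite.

The associated matrix is A = [[-1, -1, 0, 1], [-1, -3, 0, 1], [0, 0, 0, 0], [1, 1, 0, -2]].
Symmetric row and column elimination reduces A to a congruent diagonal form with pivots -1, -2, 0, -1.
That gives 3 negative, 1 zero pivots.
Hence Q is negative semidefinite.

negative semidefinite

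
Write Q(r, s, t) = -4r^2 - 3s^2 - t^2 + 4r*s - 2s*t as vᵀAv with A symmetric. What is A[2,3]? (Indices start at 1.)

-1

The coefficient of s·t in Q is -2. For a symmetric A this equals A[2,3] + A[3,2] = 2·A[2,3].
So A[2,3] = -2/2 = -1.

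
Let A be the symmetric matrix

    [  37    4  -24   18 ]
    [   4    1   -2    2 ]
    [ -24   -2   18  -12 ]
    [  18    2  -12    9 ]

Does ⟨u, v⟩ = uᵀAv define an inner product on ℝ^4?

Row-reducing A symmetrically gives the diagonal entries 37, 21/37, 38/21, 3/19.
That gives 4 positive pivots.
Hence Q is positive definite.
⟨·,·⟩ is an inner product exactly when A is positive definite.

yes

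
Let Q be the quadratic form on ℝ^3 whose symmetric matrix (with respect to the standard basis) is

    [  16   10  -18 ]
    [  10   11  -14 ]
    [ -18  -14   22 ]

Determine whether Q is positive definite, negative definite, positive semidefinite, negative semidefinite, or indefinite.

positive definite

Leading principal minors: Δ_1 = 16, Δ_2 = 76, Δ_3 = 12.
All leading principal minors are positive, so by Sylvester's criterion Q is positive definite.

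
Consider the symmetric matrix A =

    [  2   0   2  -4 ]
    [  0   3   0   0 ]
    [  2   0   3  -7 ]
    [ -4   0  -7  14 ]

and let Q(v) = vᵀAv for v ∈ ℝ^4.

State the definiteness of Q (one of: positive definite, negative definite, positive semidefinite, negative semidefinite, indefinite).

indefinite

Symmetric row and column elimination reduces A to a congruent diagonal form with pivots 2, 3, 1, -3.
Counting signs: 3 positive, 1 negative.
Hence Q is indefinite.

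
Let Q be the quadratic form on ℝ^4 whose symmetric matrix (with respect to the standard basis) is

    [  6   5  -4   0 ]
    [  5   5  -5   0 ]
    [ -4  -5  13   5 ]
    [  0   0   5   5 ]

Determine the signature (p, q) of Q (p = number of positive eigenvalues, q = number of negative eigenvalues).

(4, 0)

An LDLᵀ factorisation of A has diagonal entries 6, 5/6, 7, 10/7.
That gives 4 positive pivots.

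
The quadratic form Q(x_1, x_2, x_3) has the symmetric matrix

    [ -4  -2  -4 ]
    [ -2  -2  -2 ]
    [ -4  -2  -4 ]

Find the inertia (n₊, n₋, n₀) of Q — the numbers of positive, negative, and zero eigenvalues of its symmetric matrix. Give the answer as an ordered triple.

Row-reducing A symmetrically gives the diagonal entries -4, -1, 0.
So there are 2 negative, 1 zero pivots.

(0, 2, 1)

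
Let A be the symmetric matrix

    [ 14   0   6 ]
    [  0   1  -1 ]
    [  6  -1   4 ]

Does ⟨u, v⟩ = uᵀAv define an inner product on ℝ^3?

Leading principal minors: Δ_1 = 14, Δ_2 = 14, Δ_3 = 6.
All leading principal minors are positive, so by Sylvester's criterion Q is positive definite.
⟨·,·⟩ is an inner product exactly when A is positive definite.

yes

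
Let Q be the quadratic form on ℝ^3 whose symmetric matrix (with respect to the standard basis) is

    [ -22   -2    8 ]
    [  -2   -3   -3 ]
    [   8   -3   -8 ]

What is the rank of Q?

3

Applying the same elementary operations to the rows and columns of A produces a congruent diagonal matrix with entries -22, -31/11, -5/31.
Counting signs: 3 negative.
The rank is the number of nonzero pivots: 3.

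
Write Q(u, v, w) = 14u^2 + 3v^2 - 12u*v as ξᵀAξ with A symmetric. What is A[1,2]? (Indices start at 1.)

The coefficient of u·v in Q is -12. For a symmetric A this equals A[1,2] + A[2,1] = 2·A[1,2].
So A[1,2] = -12/2 = -6.

-6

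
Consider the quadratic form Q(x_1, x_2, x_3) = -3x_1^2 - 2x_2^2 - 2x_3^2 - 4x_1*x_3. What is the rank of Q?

3

Write A = [[-3, 0, -2], [0, -2, 0], [-2, 0, -2]].
An LDLᵀ factorisation of A has diagonal entries -3, -2, -2/3.
That gives 3 negative pivots.
The rank is the number of nonzero pivots: 3.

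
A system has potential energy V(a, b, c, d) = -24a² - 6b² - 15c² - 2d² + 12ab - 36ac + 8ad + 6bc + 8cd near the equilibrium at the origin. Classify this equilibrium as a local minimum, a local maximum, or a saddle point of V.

The Hessian at the origin is H = [[-48, 12, -36, 8], [12, -12, 6, 0], [-36, 6, -30, 8], [8, 0, 8, -4]].
Symmetric row and column elimination reduces H to a congruent diagonal form with pivots -48, -9, -2, -4/3.
So there are 4 negative pivots.
H is negative definite, so the origin is a strict local maximum.

local maximum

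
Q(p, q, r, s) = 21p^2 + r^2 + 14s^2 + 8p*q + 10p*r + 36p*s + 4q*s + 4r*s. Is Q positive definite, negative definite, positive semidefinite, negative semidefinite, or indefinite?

Write A = [[21, 4, 5, 18], [4, 0, 0, 2], [5, 0, 1, 2], [18, 2, 2, 14]].
Congruent diagonalization of A (simultaneous row and column reduction) yields pivots 21, -16/21, 1, 1.
So there are 3 positive, 1 negative pivots.
Hence Q is indefinite.

indefinite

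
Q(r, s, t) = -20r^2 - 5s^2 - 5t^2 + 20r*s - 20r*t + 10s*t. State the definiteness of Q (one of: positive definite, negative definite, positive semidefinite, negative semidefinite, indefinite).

The associated matrix is A = [[-20, 10, -10], [10, -5, 5], [-10, 5, -5]].
Row-reducing A symmetrically gives the diagonal entries -20, 0, 0.
That gives 1 negative, 2 zero pivots.
Hence Q is negative semidefinite.

negative semidefinite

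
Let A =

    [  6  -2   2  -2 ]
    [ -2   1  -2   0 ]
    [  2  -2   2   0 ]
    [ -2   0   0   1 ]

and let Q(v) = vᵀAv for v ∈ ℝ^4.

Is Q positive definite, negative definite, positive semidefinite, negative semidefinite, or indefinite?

indefinite

Symmetric row and column elimination reduces A to a congruent diagonal form with pivots 6, 1/3, -4, 0.
That gives 2 positive, 1 negative, 1 zero pivots.
Hence Q is indefinite.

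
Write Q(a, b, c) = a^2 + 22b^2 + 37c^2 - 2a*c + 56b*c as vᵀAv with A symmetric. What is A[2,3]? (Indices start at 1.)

The coefficient of b·c in Q is 56. For a symmetric A this equals A[2,3] + A[3,2] = 2·A[2,3].
So A[2,3] = 56/2 = 28.

28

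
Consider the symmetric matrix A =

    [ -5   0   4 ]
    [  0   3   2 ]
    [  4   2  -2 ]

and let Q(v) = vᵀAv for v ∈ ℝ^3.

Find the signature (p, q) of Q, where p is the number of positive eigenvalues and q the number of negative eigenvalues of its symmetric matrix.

(1, 2)

Row-reducing A symmetrically gives the diagonal entries -5, 3, -2/15.
Counting signs: 1 positive, 2 negative.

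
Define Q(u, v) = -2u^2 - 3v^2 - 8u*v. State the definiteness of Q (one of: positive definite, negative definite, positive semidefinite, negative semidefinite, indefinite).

Write A = [[-2, -4], [-4, -3]].
Symmetric row and column elimination reduces A to a congruent diagonal form with pivots -2, 5.
Counting signs: 1 positive, 1 negative.
Hence Q is indefinite.

indefinite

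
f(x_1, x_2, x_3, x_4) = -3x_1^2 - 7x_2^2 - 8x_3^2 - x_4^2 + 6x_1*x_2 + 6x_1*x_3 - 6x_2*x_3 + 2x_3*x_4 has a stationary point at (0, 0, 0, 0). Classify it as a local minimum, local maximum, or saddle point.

The Hessian at the origin is H = [[-6, 6, 6, 0], [6, -14, -6, 0], [6, -6, -16, 2], [0, 0, 2, -2]].
Congruent diagonalization of H (simultaneous row and column reduction) yields pivots -6, -8, -10, -8/5.
So there are 4 negative pivots.
H is negative definite, so the origin is a strict local maximum.

local maximum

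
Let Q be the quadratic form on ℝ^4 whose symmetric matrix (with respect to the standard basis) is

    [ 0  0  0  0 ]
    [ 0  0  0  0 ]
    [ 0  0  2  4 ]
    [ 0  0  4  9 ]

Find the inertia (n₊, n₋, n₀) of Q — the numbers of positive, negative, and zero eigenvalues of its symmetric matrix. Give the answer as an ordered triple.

(2, 0, 2)

Row-reducing A symmetrically gives the diagonal entries 0, 0, 2, 1.
That gives 2 positive, 2 zero pivots.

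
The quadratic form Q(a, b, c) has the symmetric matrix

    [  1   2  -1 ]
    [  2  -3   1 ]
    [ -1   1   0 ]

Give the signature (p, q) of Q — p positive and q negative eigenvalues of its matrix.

An LDLᵀ factorisation of A has diagonal entries 1, -7, 2/7.
That gives 2 positive, 1 negative pivots.

(2, 1)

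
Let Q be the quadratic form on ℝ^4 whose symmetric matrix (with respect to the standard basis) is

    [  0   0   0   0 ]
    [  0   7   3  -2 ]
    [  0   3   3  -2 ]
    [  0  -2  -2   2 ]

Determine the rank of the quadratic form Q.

3

Symmetric row and column elimination reduces A to a congruent diagonal form with pivots 0, 7, 12/7, 2/3.
That gives 3 positive, 1 zero pivots.
The rank is the number of nonzero pivots: 3.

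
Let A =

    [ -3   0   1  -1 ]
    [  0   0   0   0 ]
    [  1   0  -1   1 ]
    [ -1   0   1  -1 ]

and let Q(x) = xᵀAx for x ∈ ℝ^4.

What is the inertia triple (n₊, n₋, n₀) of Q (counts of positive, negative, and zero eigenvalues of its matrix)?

Congruent diagonalization of A (simultaneous row and column reduction) yields pivots -3, 0, -2/3, 0.
Counting signs: 2 negative, 2 zero.

(0, 2, 2)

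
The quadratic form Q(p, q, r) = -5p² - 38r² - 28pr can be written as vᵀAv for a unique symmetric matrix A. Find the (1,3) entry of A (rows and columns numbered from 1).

-14

The coefficient of p·r in Q is -28. For a symmetric A this equals A[1,3] + A[3,1] = 2·A[1,3].
So A[1,3] = -28/2 = -14.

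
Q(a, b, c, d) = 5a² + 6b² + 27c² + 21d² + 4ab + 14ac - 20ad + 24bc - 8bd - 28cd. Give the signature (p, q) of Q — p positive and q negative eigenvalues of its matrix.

(4, 0)

The symmetric matrix is A = [[5, 2, 7, -10], [2, 6, 12, -4], [7, 12, 27, -14], [-10, -4, -14, 21]].
Symmetric row and column elimination reduces A to a congruent diagonal form with pivots 5, 26/5, 12/13, 1.
So there are 4 positive pivots.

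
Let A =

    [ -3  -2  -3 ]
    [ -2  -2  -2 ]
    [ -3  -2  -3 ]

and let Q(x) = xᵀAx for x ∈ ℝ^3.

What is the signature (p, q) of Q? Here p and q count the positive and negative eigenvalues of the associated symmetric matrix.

Applying the same elementary operations to the rows and columns of A produces a congruent diagonal matrix with entries -3, -2/3, 0.
So there are 2 negative, 1 zero pivots.

(0, 2)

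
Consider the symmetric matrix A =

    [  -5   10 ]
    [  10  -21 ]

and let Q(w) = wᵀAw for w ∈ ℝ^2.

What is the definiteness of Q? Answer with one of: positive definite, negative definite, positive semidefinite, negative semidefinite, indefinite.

negative definite

For the 2×2 matrix [[-5, 10], [10, -21]]: det = -5·-21 − (10)² = 5, trace = -26.
det > 0 so both eigenvalues share the sign of the trace; trace = -26 < 0 ⇒ both negative.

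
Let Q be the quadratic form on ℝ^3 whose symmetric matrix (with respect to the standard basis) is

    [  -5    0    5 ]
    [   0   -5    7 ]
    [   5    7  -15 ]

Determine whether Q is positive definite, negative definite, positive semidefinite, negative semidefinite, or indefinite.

An LDLᵀ factorisation of A has diagonal entries -5, -5, -1/5.
Counting signs: 3 negative.
Hence Q is negative definite.

negative definite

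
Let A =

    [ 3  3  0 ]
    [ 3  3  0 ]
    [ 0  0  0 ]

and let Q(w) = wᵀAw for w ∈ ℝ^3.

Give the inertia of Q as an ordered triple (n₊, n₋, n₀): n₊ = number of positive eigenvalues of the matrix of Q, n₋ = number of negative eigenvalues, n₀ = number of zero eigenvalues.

(1, 0, 2)

Congruent diagonalization of A (simultaneous row and column reduction) yields pivots 3, 0, 0.
So there are 1 positive, 2 zero pivots.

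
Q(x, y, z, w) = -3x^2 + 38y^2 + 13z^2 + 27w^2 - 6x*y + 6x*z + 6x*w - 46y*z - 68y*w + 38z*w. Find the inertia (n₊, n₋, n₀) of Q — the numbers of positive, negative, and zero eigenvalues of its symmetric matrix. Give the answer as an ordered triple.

The associated matrix is A = [[-3, -3, 3, 3], [-3, 38, -23, -34], [3, -23, 13, 19], [3, -34, 19, 27]].
Congruent diagonalization of A (simultaneous row and column reduction) yields pivots -3, 41, -20/41, 1.
Counting signs: 2 positive, 2 negative.

(2, 2, 0)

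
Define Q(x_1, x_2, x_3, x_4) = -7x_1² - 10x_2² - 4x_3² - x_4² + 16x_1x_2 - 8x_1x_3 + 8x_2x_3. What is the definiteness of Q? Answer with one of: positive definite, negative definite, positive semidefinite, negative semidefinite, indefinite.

negative definite

The symmetric matrix of Q is A = [[-7, 8, -4, 0], [8, -10, 4, 0], [-4, 4, -4, 0], [0, 0, 0, -1]].
Leading principal minors: Δ_1 = -7, Δ_2 = 6, Δ_3 = -8, Δ_4 = 8.
The signs alternate starting with Δ_1 < 0, so by Sylvester's criterion Q is negative definite.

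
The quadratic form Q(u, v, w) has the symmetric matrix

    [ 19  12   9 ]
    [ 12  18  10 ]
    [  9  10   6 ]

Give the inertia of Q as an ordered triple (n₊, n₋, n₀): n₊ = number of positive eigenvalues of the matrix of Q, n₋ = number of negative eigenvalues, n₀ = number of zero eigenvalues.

Congruent diagonalization of A (simultaneous row and column reduction) yields pivots 19, 198/19, -5/99.
That gives 2 positive, 1 negative pivots.

(2, 1, 0)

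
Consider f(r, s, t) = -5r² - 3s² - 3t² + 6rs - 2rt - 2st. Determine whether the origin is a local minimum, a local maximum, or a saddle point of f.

local maximum

The Hessian at the origin is H = [[-10, 6, -2], [6, -6, -2], [-2, -2, -6]].
Row-reducing H symmetrically gives the diagonal entries -10, -12/5, -4/3.
So there are 3 negative pivots.
H is negative definite, so the origin is a strict local maximum.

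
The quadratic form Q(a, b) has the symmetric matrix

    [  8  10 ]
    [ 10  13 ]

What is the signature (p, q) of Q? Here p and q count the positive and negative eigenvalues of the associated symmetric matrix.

(2, 0)

An LDLᵀ factorisation of A has diagonal entries 8, 1/2.
So there are 2 positive pivots.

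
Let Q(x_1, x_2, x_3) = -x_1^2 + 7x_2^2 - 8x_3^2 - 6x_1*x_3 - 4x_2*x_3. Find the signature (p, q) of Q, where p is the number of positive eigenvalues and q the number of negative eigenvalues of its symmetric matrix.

(2, 1)

Write A = [[-1, 0, -3], [0, 7, -2], [-3, -2, -8]].
Congruent diagonalization of A (simultaneous row and column reduction) yields pivots -1, 7, 3/7.
Counting signs: 2 positive, 1 negative.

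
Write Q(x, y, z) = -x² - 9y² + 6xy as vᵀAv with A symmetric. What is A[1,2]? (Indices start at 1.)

The coefficient of x·y in Q is 6. For a symmetric A this equals A[1,2] + A[2,1] = 2·A[1,2].
So A[1,2] = 6/2 = 3.

3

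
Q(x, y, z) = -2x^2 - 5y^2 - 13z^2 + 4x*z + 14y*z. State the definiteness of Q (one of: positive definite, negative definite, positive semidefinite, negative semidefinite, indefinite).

negative definite

The symmetric matrix of Q is A = [[-2, 0, 2], [0, -5, 7], [2, 7, -13]].
Leading principal minors: Δ_1 = -2, Δ_2 = 10, Δ_3 = -12.
The signs alternate starting with Δ_1 < 0, so by Sylvester's criterion Q is negative definite.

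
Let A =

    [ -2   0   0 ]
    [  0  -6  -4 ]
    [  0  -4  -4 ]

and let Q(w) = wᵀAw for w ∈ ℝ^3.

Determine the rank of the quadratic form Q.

An LDLᵀ factorisation of A has diagonal entries -2, -6, -4/3.
That gives 3 negative pivots.
The rank is the number of nonzero pivots: 3.

3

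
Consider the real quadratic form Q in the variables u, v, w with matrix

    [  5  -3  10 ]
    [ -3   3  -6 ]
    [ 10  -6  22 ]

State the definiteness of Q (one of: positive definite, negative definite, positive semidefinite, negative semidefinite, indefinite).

Row-reducing A symmetrically gives the diagonal entries 5, 6/5, 2.
Counting signs: 3 positive.
Hence Q is positive definite.

positive definite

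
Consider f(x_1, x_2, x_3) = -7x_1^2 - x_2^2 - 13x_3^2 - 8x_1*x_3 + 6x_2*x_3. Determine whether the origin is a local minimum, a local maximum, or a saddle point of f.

The Hessian at the origin is H = [[-14, 0, -8], [0, -2, 6], [-8, 6, -26]].
An LDLᵀ factorisation of H has diagonal entries -14, -2, -24/7.
Counting signs: 3 negative.
H is negative definite, so the origin is a strict local maximum.

local maximum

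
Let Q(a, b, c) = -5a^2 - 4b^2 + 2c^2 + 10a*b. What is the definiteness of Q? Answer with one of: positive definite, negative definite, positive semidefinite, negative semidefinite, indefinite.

indefinite

The associated matrix is A = [[-5, 5, 0], [5, -4, 0], [0, 0, 2]].
Row-reducing A symmetrically gives the diagonal entries -5, 1, 2.
That gives 2 positive, 1 negative pivots.
Hence Q is indefinite.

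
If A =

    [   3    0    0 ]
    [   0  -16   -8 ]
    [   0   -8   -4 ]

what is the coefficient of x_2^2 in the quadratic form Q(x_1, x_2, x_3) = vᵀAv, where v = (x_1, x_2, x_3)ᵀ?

-16

The coefficient of x_2^2 is the diagonal entry A[2,2] = -16.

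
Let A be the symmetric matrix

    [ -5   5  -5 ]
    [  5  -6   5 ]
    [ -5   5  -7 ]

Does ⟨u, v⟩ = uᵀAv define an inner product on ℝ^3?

Congruent diagonalization of A (simultaneous row and column reduction) yields pivots -5, -1, -2.
So there are 3 negative pivots.
Hence Q is negative definite.
⟨·,·⟩ is an inner product exactly when A is positive definite.

no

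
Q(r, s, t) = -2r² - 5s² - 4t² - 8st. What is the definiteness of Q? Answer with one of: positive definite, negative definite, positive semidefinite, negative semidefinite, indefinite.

negative definite

The symmetric matrix is A = [[-2, 0, 0], [0, -5, -4], [0, -4, -4]].
An LDLᵀ factorisation of A has diagonal entries -2, -5, -4/5.
Counting signs: 3 negative.
Hence Q is negative definite.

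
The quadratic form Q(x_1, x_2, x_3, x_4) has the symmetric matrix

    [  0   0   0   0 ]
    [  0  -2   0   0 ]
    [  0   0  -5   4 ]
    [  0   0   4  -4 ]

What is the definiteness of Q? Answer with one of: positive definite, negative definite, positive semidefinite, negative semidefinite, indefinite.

Applying the same elementary operations to the rows and columns of A produces a congruent diagonal matrix with entries 0, -2, -5, -4/5.
So there are 3 negative, 1 zero pivots.
Hence Q is negative semidefinite.

negative semidefinite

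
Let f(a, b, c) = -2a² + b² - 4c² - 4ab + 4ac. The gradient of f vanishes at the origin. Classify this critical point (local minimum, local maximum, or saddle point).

The Hessian at the origin is H = [[-4, -4, 4], [-4, 2, 0], [4, 0, -8]].
Applying the same elementary operations to the rows and columns of H produces a congruent diagonal matrix with entries -4, 6, -20/3.
Counting signs: 1 positive, 2 negative.
H is indefinite, so the origin is a saddle point.

saddle point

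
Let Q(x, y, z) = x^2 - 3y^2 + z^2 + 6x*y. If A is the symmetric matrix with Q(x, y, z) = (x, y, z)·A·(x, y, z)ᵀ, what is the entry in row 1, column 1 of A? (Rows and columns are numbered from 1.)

1

The coefficient of x^2 in Q is 1, and that is exactly A[1,1].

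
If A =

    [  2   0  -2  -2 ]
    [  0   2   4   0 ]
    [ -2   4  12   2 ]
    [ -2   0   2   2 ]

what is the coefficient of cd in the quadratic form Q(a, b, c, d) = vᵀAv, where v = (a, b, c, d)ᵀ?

4

The coefficient of cd is A[3,4] + A[4,3] = 2·2 = 4.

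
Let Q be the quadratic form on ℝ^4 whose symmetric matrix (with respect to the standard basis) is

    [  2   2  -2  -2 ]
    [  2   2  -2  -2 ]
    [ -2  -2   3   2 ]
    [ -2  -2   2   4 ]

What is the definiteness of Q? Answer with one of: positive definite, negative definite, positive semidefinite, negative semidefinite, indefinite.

Row-reducing A symmetrically gives the diagonal entries 2, 0, 1, 2.
Counting signs: 3 positive, 1 zero.
Hence Q is positive semidefinite.

positive semidefinite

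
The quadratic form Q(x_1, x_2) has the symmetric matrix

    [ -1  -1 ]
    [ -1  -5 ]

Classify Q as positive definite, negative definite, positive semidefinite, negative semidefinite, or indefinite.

negative definite

For the 2×2 matrix [[-1, -1], [-1, -5]]: det = -1·-5 − (-1)² = 4, trace = -6.
det > 0 so both eigenvalues share the sign of the trace; trace = -6 < 0 ⇒ both negative.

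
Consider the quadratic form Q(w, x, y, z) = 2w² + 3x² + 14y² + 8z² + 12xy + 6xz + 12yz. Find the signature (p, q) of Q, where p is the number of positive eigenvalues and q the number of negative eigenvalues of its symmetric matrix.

(4, 0)

The associated matrix is A = [[2, 0, 0, 0], [0, 3, 6, 3], [0, 6, 14, 6], [0, 3, 6, 8]].
Congruent diagonalization of A (simultaneous row and column reduction) yields pivots 2, 3, 2, 5.
Counting signs: 4 positive.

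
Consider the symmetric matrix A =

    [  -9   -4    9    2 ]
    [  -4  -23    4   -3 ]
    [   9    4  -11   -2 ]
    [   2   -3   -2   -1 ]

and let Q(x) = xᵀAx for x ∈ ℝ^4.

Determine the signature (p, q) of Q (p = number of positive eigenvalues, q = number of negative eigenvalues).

Congruent diagonalization of A (simultaneous row and column reduction) yields pivots -9, -191/9, -2, 30/191.
That gives 1 positive, 3 negative pivots.

(1, 3)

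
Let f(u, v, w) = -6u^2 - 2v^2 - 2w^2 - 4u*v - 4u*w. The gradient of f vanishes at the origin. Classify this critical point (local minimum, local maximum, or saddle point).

local maximum

The Hessian at the origin is H = [[-12, -4, -4], [-4, -4, 0], [-4, 0, -4]].
An LDLᵀ factorisation of H has diagonal entries -12, -8/3, -2.
That gives 3 negative pivots.
H is negative definite, so the origin is a strict local maximum.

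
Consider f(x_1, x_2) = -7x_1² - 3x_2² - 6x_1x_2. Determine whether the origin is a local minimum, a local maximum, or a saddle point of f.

local maximum

The Hessian at the origin is H = [[-14, -6], [-6, -6]].
det H = -14·-6 − (-6)² = 48 > 0 and H[1,1] = -14 < 0, so H is negative definite.
Therefore the origin is a local maximum.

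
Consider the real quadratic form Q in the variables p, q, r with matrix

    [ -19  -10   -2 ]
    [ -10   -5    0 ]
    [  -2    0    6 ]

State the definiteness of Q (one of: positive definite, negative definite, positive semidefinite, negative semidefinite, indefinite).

indefinite

Congruent diagonalization of A (simultaneous row and column reduction) yields pivots -19, 5/19, 2.
That gives 2 positive, 1 negative pivots.
Hence Q is indefinite.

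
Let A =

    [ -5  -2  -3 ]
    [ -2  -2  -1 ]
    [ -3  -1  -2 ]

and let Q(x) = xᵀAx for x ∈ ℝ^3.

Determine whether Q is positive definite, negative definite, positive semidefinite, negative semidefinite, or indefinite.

negative definite

Applying the same elementary operations to the rows and columns of A produces a congruent diagonal matrix with entries -5, -6/5, -1/6.
Counting signs: 3 negative.
Hence Q is negative definite.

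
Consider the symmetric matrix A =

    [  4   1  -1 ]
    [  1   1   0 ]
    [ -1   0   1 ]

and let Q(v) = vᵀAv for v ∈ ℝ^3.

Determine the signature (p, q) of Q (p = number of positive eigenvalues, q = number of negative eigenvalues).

(3, 0)

Applying the same elementary operations to the rows and columns of A produces a congruent diagonal matrix with entries 4, 3/4, 2/3.
So there are 3 positive pivots.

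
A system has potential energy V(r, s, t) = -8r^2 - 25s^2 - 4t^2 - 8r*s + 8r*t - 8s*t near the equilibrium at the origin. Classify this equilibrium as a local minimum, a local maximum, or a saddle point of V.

The Hessian at the origin is H = [[-16, -8, 8], [-8, -50, -8], [8, -8, -8]].
Symmetric row and column elimination reduces H to a congruent diagonal form with pivots -16, -46, -20/23.
That gives 3 negative pivots.
H is negative definite, so the origin is a strict local maximum.

local maximum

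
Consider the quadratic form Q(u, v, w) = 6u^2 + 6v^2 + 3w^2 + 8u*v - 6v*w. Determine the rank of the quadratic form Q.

The symmetric matrix is A = [[6, 4, 0], [4, 6, -3], [0, -3, 3]].
Symmetric row and column elimination reduces A to a congruent diagonal form with pivots 6, 10/3, 3/10.
That gives 3 positive pivots.
The rank is the number of nonzero pivots: 3.

3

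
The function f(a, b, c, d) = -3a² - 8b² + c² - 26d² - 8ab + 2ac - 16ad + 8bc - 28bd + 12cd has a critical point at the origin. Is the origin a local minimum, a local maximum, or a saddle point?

saddle point

The Hessian at the origin is H = [[-6, -8, 2, -16], [-8, -16, 8, -28], [2, 8, 2, 12], [-16, -28, 12, -52]].
Row-reducing H symmetrically gives the diagonal entries -6, -16/3, 8, -1.
So there are 1 positive, 3 negative pivots.
H is indefinite, so the origin is a saddle point.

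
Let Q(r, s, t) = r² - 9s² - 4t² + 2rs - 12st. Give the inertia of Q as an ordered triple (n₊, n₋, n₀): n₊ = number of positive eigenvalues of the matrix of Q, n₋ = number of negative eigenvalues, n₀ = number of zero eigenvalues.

The symmetric matrix is A = [[1, 1, 0], [1, -9, -6], [0, -6, -4]].
Row-reducing A symmetrically gives the diagonal entries 1, -10, -2/5.
That gives 1 positive, 2 negative pivots.

(1, 2, 0)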